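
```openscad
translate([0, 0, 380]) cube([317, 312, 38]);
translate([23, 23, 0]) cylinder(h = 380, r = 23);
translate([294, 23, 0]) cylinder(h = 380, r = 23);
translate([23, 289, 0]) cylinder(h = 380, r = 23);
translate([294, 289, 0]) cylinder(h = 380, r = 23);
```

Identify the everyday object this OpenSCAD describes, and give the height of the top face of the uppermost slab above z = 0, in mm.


A stool. The seat height is 418 mm.

A 317×312×38 slab at z = 380 on four corner cylinders — a stool. The seat top is 380 + 38 = 418 mm.


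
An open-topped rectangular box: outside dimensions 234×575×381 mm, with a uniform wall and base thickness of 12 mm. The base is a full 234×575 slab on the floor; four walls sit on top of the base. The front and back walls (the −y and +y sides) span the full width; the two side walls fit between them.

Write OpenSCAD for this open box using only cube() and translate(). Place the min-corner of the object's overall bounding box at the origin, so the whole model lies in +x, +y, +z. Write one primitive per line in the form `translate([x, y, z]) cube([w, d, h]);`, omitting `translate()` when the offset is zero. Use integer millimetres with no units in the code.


cube([234, 575, 12]);
translate([0, 0, 12]) cube([234, 12, 369]);
translate([0, 563, 12]) cube([234, 12, 369]);
translate([0, 12, 12]) cube([12, 551, 369]);
translate([222, 12, 12]) cube([12, 551, 369]);


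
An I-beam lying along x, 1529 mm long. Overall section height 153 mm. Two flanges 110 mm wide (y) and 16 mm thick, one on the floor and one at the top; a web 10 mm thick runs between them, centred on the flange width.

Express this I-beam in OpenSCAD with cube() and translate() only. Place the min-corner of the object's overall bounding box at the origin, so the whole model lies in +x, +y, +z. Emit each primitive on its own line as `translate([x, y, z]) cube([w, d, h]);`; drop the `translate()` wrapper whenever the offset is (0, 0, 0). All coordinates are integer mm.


cube([1529, 110, 16]);
translate([0, 50, 16]) cube([1529, 10, 121]);
translate([0, 0, 137]) cube([1529, 110, 16]);


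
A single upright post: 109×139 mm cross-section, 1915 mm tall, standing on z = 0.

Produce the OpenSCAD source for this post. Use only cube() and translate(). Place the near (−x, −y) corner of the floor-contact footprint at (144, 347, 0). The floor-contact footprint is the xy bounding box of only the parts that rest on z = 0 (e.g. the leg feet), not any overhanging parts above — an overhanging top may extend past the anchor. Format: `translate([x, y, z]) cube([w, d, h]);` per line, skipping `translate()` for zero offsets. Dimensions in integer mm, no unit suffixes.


translate([144, 347, 0]) cube([109, 139, 1915]);


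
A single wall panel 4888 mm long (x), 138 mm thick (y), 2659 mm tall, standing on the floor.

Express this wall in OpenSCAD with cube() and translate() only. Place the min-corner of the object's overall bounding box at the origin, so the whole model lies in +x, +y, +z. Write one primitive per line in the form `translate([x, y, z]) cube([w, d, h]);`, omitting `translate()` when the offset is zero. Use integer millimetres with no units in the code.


cube([4888, 138, 2659]);


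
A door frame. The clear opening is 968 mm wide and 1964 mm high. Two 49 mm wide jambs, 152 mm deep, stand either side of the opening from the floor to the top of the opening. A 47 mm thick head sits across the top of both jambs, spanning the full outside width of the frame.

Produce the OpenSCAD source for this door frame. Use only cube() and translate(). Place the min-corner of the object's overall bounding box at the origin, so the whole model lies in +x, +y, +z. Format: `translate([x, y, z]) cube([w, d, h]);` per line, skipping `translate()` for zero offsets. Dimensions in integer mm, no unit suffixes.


cube([49, 152, 1964]);
translate([1017, 0, 0]) cube([49, 152, 1964]);
translate([0, 0, 1964]) cube([1066, 152, 47]);


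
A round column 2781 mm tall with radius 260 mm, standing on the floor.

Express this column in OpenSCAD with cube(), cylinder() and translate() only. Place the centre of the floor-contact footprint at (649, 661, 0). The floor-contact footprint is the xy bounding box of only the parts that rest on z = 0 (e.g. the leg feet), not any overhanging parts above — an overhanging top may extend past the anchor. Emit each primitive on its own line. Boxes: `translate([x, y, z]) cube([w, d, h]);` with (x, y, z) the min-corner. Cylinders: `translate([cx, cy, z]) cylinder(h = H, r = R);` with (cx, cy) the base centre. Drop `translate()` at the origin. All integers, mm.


translate([649, 661, 0]) cylinder(h = 2781, r = 260);


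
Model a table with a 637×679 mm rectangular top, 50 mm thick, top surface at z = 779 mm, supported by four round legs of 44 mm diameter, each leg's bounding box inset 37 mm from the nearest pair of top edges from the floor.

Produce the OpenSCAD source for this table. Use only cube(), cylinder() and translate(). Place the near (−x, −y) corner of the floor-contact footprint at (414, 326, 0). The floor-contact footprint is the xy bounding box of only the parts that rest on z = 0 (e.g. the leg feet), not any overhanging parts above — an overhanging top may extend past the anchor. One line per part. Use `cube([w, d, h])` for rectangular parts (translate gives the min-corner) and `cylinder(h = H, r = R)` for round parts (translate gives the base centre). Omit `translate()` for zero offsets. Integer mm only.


translate([377, 289, 729]) cube([637, 679, 50]);
translate([436, 348, 0]) cylinder(h = 729, r = 22);
translate([955, 348, 0]) cylinder(h = 729, r = 22);
translate([436, 909, 0]) cylinder(h = 729, r = 22);
translate([955, 909, 0]) cylinder(h = 729, r = 22);


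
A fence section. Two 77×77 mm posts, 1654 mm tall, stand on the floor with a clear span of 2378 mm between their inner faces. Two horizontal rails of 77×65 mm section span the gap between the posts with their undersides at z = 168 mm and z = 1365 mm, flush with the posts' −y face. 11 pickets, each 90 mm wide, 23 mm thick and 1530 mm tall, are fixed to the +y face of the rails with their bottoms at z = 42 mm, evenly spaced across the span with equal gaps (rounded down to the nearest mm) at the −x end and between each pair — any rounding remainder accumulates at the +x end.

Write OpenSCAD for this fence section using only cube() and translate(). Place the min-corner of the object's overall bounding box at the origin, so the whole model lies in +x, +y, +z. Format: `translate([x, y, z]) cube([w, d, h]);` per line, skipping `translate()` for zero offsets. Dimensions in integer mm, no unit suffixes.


cube([77, 77, 1654]);
translate([2455, 0, 0]) cube([77, 77, 1654]);
translate([77, 0, 168]) cube([2378, 77, 65]);
translate([77, 0, 1365]) cube([2378, 77, 65]);
translate([192, 77, 42]) cube([90, 23, 1530]);
translate([397, 77, 42]) cube([90, 23, 1530]);
translate([602, 77, 42]) cube([90, 23, 1530]);
translate([807, 77, 42]) cube([90, 23, 1530]);
translate([1012, 77, 42]) cube([90, 23, 1530]);
translate([1217, 77, 42]) cube([90, 23, 1530]);
translate([1422, 77, 42]) cube([90, 23, 1530]);
translate([1627, 77, 42]) cube([90, 23, 1530]);
translate([1832, 77, 42]) cube([90, 23, 1530]);
translate([2037, 77, 42]) cube([90, 23, 1530]);
translate([2242, 77, 42]) cube([90, 23, 1530]);


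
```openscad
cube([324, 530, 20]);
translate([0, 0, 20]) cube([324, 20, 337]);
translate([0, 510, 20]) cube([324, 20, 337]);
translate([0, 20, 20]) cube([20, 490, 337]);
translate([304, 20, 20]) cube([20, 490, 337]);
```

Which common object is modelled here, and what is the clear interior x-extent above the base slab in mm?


An open box. The internal width is 284 mm.

A 324×530 base slab with four walls standing on it — an open box. The base is 324 mm wide and the walls are 20 mm thick, so the internal width is 324 − 2 × 20 = 284 mm.


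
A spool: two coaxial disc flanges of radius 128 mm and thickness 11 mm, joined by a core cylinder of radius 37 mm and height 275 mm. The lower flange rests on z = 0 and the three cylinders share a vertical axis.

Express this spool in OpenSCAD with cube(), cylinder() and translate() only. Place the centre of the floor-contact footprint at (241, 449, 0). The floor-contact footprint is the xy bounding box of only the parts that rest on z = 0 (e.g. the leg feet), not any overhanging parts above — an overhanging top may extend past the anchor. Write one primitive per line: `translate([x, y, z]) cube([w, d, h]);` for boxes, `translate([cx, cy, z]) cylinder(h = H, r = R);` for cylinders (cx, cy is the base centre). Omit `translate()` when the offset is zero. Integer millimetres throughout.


translate([241, 449, 0]) cylinder(h = 11, r = 128);
translate([241, 449, 11]) cylinder(h = 275, r = 37);
translate([241, 449, 286]) cylinder(h = 11, r = 128);


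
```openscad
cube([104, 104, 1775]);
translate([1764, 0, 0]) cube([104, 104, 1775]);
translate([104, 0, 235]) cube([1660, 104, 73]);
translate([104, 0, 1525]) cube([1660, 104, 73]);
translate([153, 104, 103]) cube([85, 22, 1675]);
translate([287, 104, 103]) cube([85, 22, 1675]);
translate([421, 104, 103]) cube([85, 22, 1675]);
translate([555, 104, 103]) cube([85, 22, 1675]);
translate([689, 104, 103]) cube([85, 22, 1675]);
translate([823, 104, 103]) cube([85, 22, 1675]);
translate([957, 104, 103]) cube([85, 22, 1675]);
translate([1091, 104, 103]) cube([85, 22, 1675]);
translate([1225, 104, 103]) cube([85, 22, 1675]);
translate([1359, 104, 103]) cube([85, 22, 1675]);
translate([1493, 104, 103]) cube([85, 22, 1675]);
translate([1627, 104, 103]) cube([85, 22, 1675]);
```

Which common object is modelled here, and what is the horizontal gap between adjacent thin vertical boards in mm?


A fence section. The picket gap is 49 mm.

Two posts, two rails, 12 pickets — a fence section. Span 1660 mm holds 12 pickets of 85 mm with 13 equal gaps: ⌊(1660 − 12·85) / 13⌋ = 49 mm.


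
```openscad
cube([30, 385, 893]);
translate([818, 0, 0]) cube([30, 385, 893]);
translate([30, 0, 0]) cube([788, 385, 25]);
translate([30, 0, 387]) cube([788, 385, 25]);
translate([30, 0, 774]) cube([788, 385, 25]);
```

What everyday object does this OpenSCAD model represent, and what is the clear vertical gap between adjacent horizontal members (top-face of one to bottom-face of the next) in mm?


A bookshelf. The clear shelf gap is 362 mm.

Two tall side panels with 3 horizontal boards between them — a bookshelf. The first two shelf undersides are at z = 0 and z = 387; with shelf thickness 25, the clear gap is 387 − 0 − 25 = 362 mm.


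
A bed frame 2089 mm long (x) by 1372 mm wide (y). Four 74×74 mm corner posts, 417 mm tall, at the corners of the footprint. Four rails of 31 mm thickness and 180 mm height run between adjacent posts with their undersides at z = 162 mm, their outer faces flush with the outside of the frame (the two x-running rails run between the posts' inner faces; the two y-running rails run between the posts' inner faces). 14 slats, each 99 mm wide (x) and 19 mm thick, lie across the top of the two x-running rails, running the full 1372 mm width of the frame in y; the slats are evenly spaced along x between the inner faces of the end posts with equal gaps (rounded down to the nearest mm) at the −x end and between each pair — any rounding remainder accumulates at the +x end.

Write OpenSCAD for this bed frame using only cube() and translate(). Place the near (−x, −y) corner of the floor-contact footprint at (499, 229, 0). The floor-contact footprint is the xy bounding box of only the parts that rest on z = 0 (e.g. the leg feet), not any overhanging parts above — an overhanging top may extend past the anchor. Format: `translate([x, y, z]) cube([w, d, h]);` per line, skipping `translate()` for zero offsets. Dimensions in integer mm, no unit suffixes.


translate([499, 229, 0]) cube([74, 74, 417]);
translate([499, 1527, 0]) cube([74, 74, 417]);
translate([2514, 229, 0]) cube([74, 74, 417]);
translate([2514, 1527, 0]) cube([74, 74, 417]);
translate([573, 229, 162]) cube([1941, 31, 180]);
translate([573, 1570, 162]) cube([1941, 31, 180]);
translate([499, 303, 162]) cube([31, 1224, 180]);
translate([2557, 303, 162]) cube([31, 1224, 180]);
translate([610, 229, 342]) cube([99, 1372, 19]);
translate([746, 229, 342]) cube([99, 1372, 19]);
translate([882, 229, 342]) cube([99, 1372, 19]);
translate([1018, 229, 342]) cube([99, 1372, 19]);
translate([1154, 229, 342]) cube([99, 1372, 19]);
translate([1290, 229, 342]) cube([99, 1372, 19]);
translate([1426, 229, 342]) cube([99, 1372, 19]);
translate([1562, 229, 342]) cube([99, 1372, 19]);
translate([1698, 229, 342]) cube([99, 1372, 19]);
translate([1834, 229, 342]) cube([99, 1372, 19]);
translate([1970, 229, 342]) cube([99, 1372, 19]);
translate([2106, 229, 342]) cube([99, 1372, 19]);
translate([2242, 229, 342]) cube([99, 1372, 19]);
translate([2378, 229, 342]) cube([99, 1372, 19]);


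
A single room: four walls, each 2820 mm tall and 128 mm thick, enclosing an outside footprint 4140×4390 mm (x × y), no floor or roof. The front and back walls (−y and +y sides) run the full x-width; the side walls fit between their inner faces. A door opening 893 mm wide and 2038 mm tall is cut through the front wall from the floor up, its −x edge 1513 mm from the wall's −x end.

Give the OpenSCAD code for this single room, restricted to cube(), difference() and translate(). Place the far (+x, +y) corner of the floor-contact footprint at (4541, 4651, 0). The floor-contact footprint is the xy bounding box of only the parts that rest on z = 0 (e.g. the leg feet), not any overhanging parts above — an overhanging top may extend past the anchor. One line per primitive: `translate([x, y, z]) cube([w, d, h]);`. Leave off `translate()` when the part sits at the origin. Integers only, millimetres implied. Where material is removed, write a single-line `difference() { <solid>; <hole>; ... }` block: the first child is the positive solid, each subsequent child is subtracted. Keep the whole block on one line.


difference() { translate([401, 261, 0]) cube([4140, 128, 2820]); translate([1914, 261, 0]) cube([893, 128, 2038]); }
translate([401, 4523, 0]) cube([4140, 128, 2820]);
translate([401, 389, 0]) cube([128, 4134, 2820]);
translate([4413, 389, 0]) cube([128, 4134, 2820]);


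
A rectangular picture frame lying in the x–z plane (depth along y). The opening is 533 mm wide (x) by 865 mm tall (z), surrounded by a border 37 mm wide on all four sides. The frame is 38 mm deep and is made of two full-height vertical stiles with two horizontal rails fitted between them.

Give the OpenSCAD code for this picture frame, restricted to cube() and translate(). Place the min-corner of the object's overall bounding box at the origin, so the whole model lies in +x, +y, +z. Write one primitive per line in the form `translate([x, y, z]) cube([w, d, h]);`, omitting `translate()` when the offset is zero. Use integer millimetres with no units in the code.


cube([37, 38, 939]);
translate([570, 0, 0]) cube([37, 38, 939]);
translate([37, 0, 0]) cube([533, 38, 37]);
translate([37, 0, 902]) cube([533, 38, 37]);


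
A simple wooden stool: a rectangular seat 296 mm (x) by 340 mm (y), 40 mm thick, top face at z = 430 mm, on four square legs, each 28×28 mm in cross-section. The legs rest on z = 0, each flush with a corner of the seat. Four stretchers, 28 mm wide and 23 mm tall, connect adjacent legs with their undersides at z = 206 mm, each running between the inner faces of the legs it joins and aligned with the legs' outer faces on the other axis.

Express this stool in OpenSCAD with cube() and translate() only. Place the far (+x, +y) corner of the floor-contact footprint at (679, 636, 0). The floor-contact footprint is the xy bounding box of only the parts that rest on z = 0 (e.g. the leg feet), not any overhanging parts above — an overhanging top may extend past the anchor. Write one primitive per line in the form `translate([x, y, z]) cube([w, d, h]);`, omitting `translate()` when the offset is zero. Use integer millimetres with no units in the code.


translate([383, 296, 390]) cube([296, 340, 40]);
translate([383, 296, 0]) cube([28, 28, 390]);
translate([651, 296, 0]) cube([28, 28, 390]);
translate([383, 608, 0]) cube([28, 28, 390]);
translate([651, 608, 0]) cube([28, 28, 390]);
translate([411, 296, 206]) cube([240, 28, 23]);
translate([411, 608, 206]) cube([240, 28, 23]);
translate([383, 324, 206]) cube([28, 284, 23]);
translate([651, 324, 206]) cube([28, 284, 23]);


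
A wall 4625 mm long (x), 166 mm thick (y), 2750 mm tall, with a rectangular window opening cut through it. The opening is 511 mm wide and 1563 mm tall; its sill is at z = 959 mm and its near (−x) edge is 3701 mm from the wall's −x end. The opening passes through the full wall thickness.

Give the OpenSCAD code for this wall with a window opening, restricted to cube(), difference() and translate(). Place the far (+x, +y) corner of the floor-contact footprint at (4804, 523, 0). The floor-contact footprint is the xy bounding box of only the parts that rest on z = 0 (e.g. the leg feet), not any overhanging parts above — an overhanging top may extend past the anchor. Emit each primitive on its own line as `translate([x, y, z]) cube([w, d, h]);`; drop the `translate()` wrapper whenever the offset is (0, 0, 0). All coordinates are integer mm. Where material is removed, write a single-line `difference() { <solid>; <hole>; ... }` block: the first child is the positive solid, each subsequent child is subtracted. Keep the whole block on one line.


difference() { translate([179, 357, 0]) cube([4625, 166, 2750]); translate([3880, 357, 959]) cube([511, 166, 1563]); }


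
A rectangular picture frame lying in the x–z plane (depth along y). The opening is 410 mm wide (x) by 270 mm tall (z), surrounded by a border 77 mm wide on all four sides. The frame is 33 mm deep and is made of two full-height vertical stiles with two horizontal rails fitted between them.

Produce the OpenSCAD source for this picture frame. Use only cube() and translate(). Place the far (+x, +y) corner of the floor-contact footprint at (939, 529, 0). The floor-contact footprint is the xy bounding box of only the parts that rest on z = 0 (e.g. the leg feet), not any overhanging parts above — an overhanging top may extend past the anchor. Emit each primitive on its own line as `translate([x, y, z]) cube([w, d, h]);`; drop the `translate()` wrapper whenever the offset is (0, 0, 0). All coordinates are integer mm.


translate([375, 496, 0]) cube([77, 33, 424]);
translate([862, 496, 0]) cube([77, 33, 424]);
translate([452, 496, 0]) cube([410, 33, 77]);
translate([452, 496, 347]) cube([410, 33, 77]);


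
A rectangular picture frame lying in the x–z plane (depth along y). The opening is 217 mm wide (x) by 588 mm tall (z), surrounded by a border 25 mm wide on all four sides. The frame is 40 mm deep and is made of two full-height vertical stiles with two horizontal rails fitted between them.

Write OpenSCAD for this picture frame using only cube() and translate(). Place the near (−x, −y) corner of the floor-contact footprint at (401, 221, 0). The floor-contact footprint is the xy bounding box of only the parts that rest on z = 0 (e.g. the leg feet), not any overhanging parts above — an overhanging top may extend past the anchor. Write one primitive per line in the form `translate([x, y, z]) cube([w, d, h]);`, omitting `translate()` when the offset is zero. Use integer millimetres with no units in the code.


translate([401, 221, 0]) cube([25, 40, 638]);
translate([643, 221, 0]) cube([25, 40, 638]);
translate([426, 221, 0]) cube([217, 40, 25]);
translate([426, 221, 613]) cube([217, 40, 25]);


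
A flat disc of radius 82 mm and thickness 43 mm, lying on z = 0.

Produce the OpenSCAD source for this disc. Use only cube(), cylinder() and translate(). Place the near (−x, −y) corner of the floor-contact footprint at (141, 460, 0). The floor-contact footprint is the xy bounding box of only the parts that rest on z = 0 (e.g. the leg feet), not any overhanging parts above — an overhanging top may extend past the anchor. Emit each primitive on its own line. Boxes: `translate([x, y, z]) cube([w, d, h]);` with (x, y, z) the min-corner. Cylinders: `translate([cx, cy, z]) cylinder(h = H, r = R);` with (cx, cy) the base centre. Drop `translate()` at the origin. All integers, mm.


translate([223, 542, 0]) cylinder(h = 43, r = 82);


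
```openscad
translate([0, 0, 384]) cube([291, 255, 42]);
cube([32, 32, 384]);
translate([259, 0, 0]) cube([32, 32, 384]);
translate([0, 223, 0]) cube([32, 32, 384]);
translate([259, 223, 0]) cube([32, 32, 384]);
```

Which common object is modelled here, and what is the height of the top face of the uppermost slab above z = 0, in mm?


A stool. The seat height is 426 mm.

A 291×255×42 slab at z = 384 on four corner posts — a stool. The seat top is 384 + 42 = 426 mm.


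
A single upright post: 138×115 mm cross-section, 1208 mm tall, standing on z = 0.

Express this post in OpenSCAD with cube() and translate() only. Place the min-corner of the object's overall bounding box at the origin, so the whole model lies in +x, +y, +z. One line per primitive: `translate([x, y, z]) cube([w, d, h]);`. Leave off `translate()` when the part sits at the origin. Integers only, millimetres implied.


cube([138, 115, 1208]);


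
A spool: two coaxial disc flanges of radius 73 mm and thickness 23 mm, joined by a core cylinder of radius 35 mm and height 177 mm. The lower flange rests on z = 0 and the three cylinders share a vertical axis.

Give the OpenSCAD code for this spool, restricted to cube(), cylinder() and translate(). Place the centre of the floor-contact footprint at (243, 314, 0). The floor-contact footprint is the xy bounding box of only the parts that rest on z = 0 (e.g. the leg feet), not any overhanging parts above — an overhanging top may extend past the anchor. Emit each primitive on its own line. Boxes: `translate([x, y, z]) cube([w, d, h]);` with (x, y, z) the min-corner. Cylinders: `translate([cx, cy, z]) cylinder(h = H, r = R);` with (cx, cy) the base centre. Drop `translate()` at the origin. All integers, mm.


translate([243, 314, 0]) cylinder(h = 23, r = 73);
translate([243, 314, 23]) cylinder(h = 177, r = 35);
translate([243, 314, 200]) cylinder(h = 23, r = 73);


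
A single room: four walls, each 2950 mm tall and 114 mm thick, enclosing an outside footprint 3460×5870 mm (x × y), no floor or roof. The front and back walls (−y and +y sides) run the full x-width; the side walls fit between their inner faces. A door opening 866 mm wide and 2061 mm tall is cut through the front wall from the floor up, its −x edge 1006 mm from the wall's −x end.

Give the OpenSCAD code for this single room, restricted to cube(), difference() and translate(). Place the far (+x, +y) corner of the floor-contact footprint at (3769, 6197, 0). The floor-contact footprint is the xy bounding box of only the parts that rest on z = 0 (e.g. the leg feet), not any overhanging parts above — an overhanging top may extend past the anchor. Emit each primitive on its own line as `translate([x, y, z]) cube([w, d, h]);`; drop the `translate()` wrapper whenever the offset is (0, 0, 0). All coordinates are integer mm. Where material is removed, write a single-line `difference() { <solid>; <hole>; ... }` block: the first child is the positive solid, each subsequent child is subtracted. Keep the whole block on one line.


difference() { translate([309, 327, 0]) cube([3460, 114, 2950]); translate([1315, 327, 0]) cube([866, 114, 2061]); }
translate([309, 6083, 0]) cube([3460, 114, 2950]);
translate([309, 441, 0]) cube([114, 5642, 2950]);
translate([3655, 441, 0]) cube([114, 5642, 2950]);


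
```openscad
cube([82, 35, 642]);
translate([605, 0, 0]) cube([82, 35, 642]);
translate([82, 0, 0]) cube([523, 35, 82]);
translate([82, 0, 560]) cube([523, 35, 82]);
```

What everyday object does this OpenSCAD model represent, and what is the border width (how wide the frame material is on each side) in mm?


A picture frame. The border width is 82 mm.

Four thin pieces enclosing a rectangular opening — a picture frame. The two full-height stiles are 642 mm tall; the top rail sits at z = 560 and is 82 mm tall, so the border above the opening is 642 − 560 = 82 mm, matching the stile x-width.


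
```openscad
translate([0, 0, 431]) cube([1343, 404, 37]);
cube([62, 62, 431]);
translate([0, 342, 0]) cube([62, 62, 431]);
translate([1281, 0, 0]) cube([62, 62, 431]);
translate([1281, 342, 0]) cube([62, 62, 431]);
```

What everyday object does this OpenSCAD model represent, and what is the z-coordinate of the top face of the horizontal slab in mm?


A bench. The seat-top height is 468 mm.

A long slab on four corner posts — a bench. The slab sits at z = 431 with thickness 37, so the top is 431 + 37 = 468 mm.


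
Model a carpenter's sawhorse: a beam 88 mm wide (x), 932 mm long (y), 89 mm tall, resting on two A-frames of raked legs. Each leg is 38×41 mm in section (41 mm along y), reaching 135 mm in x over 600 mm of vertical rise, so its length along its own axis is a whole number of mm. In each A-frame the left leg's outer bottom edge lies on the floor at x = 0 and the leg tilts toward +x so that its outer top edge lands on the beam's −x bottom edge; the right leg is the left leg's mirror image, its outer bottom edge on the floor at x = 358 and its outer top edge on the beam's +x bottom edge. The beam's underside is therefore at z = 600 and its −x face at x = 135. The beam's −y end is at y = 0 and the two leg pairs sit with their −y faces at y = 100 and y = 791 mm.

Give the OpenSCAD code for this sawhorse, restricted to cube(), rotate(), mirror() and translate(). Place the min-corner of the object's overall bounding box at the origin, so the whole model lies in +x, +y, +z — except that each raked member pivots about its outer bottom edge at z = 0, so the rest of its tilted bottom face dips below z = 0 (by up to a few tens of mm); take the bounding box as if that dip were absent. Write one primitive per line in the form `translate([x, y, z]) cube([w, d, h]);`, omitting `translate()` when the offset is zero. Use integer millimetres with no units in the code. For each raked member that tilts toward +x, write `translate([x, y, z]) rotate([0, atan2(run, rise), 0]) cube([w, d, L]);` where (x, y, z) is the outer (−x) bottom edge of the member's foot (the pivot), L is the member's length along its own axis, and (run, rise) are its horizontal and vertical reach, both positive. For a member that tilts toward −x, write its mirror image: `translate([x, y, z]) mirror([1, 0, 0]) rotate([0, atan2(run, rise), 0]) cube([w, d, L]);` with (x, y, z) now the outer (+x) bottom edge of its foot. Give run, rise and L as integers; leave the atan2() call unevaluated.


translate([135, 0, 600]) cube([88, 932, 89]);
translate([0, 100, 0]) rotate([0, atan2(135, 600), 0]) cube([38, 41, 615]);
translate([358, 100, 0]) mirror([1, 0, 0]) rotate([0, atan2(135, 600), 0]) cube([38, 41, 615]);
translate([0, 791, 0]) rotate([0, atan2(135, 600), 0]) cube([38, 41, 615]);
translate([358, 791, 0]) mirror([1, 0, 0]) rotate([0, atan2(135, 600), 0]) cube([38, 41, 615]);


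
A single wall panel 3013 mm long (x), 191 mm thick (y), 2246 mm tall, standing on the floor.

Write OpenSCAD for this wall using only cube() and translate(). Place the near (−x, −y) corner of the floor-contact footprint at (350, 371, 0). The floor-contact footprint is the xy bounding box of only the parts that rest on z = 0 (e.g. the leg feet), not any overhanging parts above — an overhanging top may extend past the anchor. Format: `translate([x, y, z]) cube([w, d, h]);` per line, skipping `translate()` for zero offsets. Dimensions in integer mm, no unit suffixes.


translate([350, 371, 0]) cube([3013, 191, 2246]);


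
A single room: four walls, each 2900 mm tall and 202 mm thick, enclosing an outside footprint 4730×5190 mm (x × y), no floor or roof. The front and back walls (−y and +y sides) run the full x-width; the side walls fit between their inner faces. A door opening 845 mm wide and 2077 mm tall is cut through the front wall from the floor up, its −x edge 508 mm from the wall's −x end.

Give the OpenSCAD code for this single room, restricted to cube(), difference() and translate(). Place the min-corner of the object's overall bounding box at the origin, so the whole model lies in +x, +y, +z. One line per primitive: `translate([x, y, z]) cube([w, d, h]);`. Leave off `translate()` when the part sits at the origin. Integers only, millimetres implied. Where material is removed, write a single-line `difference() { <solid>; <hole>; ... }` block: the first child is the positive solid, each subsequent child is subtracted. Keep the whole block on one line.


difference() { cube([4730, 202, 2900]); translate([508, 0, 0]) cube([845, 202, 2077]); }
translate([0, 4988, 0]) cube([4730, 202, 2900]);
translate([0, 202, 0]) cube([202, 4786, 2900]);
translate([4528, 202, 0]) cube([202, 4786, 2900]);


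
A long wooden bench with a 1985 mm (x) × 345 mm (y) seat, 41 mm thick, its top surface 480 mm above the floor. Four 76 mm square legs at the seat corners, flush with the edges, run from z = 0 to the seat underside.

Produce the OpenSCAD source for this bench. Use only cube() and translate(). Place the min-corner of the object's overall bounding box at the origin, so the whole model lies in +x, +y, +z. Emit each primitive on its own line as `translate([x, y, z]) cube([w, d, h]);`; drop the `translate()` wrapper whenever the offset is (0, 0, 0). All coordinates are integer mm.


// leg_h = 480 − 41 = 439
translate([0, 0, 439]) cube([1985, 345, 41]);
cube([76, 76, 439]);
translate([0, 269, 0]) cube([76, 76, 439]);
translate([1909, 0, 0]) cube([76, 76, 439]);
translate([1909, 269, 0]) cube([76, 76, 439]);


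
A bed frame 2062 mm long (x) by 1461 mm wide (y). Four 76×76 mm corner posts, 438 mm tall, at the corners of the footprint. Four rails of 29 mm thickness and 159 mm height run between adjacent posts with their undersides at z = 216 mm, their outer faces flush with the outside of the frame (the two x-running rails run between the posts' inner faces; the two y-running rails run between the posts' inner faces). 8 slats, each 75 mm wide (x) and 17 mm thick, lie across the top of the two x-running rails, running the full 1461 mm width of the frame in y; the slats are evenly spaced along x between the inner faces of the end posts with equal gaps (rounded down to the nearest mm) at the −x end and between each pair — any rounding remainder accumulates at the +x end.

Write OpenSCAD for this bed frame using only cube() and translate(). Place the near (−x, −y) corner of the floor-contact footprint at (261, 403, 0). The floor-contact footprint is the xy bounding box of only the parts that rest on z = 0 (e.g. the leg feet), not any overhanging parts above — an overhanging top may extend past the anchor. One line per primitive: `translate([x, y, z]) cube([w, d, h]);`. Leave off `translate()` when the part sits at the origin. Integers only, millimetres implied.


translate([261, 403, 0]) cube([76, 76, 438]);
translate([261, 1788, 0]) cube([76, 76, 438]);
translate([2247, 403, 0]) cube([76, 76, 438]);
translate([2247, 1788, 0]) cube([76, 76, 438]);
translate([337, 403, 216]) cube([1910, 29, 159]);
translate([337, 1835, 216]) cube([1910, 29, 159]);
translate([261, 479, 216]) cube([29, 1309, 159]);
translate([2294, 479, 216]) cube([29, 1309, 159]);
translate([482, 403, 375]) cube([75, 1461, 17]);
translate([702, 403, 375]) cube([75, 1461, 17]);
translate([922, 403, 375]) cube([75, 1461, 17]);
translate([1142, 403, 375]) cube([75, 1461, 17]);
translate([1362, 403, 375]) cube([75, 1461, 17]);
translate([1582, 403, 375]) cube([75, 1461, 17]);
translate([1802, 403, 375]) cube([75, 1461, 17]);
translate([2022, 403, 375]) cube([75, 1461, 17]);


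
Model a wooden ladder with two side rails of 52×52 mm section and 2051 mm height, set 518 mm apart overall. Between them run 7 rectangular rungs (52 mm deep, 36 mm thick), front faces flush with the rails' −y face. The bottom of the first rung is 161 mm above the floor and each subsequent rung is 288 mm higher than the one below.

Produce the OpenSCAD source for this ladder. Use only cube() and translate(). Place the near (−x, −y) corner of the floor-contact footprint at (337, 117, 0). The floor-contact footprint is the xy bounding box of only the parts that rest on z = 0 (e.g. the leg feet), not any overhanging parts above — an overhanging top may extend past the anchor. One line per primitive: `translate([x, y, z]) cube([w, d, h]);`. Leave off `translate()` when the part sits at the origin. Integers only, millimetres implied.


// rung span = 518 - 2*52 = 414
// rung[k] z = 161 + k*288
translate([337, 117, 0]) cube([52, 52, 2051]);
translate([803, 117, 0]) cube([52, 52, 2051]);
translate([389, 117, 161]) cube([414, 52, 36]);
translate([389, 117, 449]) cube([414, 52, 36]);
translate([389, 117, 737]) cube([414, 52, 36]);
translate([389, 117, 1025]) cube([414, 52, 36]);
translate([389, 117, 1313]) cube([414, 52, 36]);
translate([389, 117, 1601]) cube([414, 52, 36]);
translate([389, 117, 1889]) cube([414, 52, 36]);


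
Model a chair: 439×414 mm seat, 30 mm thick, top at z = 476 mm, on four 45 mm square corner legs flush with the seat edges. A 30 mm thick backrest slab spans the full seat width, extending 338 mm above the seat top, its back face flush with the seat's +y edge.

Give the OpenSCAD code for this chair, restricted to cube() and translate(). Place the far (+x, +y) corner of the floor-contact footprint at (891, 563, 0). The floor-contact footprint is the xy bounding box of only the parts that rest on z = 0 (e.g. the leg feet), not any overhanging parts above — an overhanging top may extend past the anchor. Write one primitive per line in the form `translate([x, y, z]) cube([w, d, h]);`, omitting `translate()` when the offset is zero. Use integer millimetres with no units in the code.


// leg_h = 476 - 30 = 446
translate([452, 149, 446]) cube([439, 414, 30]);
translate([452, 149, 0]) cube([45, 45, 446]);
translate([846, 149, 0]) cube([45, 45, 446]);
translate([452, 518, 0]) cube([45, 45, 446]);
translate([846, 518, 0]) cube([45, 45, 446]);
translate([452, 533, 476]) cube([439, 30, 338]);


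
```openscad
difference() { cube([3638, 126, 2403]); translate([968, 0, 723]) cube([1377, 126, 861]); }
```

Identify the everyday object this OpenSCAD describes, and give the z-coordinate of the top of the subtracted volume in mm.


A wall with a window opening. The window head height is 1584 mm.

A wall with a rectangular opening subtracted — a window. Sill at z = 723, opening 861 mm tall, so the head is at 723 + 861 = 1584 mm.


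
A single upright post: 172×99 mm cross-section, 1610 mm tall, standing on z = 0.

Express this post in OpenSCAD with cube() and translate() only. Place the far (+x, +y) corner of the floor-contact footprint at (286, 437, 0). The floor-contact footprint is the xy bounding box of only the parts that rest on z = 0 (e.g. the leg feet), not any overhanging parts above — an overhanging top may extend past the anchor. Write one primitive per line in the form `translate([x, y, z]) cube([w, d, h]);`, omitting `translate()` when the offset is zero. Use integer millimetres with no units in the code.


translate([114, 338, 0]) cube([172, 99, 1610]);


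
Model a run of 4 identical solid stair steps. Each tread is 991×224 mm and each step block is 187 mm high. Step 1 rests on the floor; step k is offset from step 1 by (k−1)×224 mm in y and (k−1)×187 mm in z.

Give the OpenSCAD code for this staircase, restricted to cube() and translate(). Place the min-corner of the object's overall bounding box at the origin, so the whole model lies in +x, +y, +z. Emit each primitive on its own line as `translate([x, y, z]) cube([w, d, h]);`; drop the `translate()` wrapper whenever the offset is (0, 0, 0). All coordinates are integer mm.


cube([991, 224, 187]);
translate([0, 224, 187]) cube([991, 224, 187]);
translate([0, 448, 374]) cube([991, 224, 187]);
translate([0, 672, 561]) cube([991, 224, 187]);


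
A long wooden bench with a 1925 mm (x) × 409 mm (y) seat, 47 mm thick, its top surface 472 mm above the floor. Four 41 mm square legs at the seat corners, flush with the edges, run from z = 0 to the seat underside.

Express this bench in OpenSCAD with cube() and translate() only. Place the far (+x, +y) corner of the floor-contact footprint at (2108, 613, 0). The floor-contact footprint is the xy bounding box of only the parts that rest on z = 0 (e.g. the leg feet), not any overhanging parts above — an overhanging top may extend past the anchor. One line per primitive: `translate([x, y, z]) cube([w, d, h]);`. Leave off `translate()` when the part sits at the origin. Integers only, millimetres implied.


translate([183, 204, 425]) cube([1925, 409, 47]);
translate([183, 204, 0]) cube([41, 41, 425]);
translate([183, 572, 0]) cube([41, 41, 425]);
translate([2067, 204, 0]) cube([41, 41, 425]);
translate([2067, 572, 0]) cube([41, 41, 425]);


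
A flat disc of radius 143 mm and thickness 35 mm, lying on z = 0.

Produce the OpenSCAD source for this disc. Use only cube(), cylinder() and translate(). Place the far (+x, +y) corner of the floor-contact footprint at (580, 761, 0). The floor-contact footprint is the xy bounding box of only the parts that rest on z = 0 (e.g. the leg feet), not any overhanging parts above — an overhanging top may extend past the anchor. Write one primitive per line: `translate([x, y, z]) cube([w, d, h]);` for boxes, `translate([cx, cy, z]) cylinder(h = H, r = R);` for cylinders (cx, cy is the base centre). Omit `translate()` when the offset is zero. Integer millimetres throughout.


translate([437, 618, 0]) cylinder(h = 35, r = 143);


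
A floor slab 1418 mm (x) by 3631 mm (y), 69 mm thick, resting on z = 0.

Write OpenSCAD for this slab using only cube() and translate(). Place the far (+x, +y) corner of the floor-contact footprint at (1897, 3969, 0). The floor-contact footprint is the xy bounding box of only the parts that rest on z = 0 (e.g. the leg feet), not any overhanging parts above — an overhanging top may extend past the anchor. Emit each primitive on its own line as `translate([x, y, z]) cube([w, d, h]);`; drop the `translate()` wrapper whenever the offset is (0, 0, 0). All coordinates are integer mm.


translate([479, 338, 0]) cube([1418, 3631, 69]);


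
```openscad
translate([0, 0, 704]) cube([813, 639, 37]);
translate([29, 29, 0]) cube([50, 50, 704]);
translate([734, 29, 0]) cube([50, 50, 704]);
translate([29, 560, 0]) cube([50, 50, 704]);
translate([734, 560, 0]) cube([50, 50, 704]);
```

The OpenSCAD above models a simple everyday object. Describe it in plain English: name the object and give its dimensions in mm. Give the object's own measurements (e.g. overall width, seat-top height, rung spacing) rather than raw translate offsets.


A table: top 813 mm (x) × 639 mm (y), 37 mm thick, upper face at z = 741 mm, on four 50×50 mm square legs, each inset 29 mm from the nearest pair of top edges from z = 0 to the bottom of the top.


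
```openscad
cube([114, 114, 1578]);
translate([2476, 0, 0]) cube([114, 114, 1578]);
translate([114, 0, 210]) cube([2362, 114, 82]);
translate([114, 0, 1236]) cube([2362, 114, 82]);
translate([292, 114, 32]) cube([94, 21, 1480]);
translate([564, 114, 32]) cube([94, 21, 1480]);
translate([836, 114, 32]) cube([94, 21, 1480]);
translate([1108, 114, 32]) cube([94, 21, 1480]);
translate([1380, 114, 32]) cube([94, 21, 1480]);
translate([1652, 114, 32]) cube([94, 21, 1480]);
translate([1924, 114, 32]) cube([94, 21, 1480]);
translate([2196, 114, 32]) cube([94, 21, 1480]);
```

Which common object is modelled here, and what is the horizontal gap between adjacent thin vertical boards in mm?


A fence section. The picket gap is 178 mm.

Two posts, two rails, 8 pickets — a fence section. Span 2362 mm holds 8 pickets of 94 mm with 9 equal gaps: ⌊(2362 − 8·94) / 9⌋ = 178 mm.


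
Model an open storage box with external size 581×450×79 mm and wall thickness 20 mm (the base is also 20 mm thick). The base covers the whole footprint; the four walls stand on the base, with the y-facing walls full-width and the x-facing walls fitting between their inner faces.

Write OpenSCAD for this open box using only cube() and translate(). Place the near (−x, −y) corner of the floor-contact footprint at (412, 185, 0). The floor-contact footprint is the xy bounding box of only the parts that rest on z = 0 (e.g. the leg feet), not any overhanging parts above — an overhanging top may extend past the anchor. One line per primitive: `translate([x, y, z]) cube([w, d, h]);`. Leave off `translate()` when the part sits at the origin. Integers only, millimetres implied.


translate([412, 185, 0]) cube([581, 450, 20]);
translate([412, 185, 20]) cube([581, 20, 59]);
translate([412, 615, 20]) cube([581, 20, 59]);
translate([412, 205, 20]) cube([20, 410, 59]);
translate([973, 205, 20]) cube([20, 410, 59]);
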